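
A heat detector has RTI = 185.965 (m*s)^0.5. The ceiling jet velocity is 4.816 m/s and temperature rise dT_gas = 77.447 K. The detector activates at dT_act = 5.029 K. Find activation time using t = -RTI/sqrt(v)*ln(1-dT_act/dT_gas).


dT_act/dT_gas = 0.064935
ln(1 - 0.064935) = -0.067139
t = -185.965 / sqrt(4.816) * -0.067139 = 5.6893 s

5.6893 s


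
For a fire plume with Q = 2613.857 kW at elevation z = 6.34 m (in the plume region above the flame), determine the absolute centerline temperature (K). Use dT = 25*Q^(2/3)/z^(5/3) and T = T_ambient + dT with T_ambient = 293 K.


Q^(2/3) = 189.75
z^(5/3) = 21.718
dT = 25 * 189.75 / 21.718 = 218.43 K
T = 293 + 218.43 = 511.43 K

511.43 K


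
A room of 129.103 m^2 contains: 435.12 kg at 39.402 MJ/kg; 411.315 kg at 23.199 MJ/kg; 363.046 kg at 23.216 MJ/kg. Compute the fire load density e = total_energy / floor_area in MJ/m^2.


Total energy = 435.12*39.402 + 411.315*23.199 + 363.046*23.216
= 17144.60 + 9542.097 + 8428.476
= 35115.17 MJ
e = 35115.17 / 129.103 = 271.99 MJ/m^2

271.99 MJ/m^2


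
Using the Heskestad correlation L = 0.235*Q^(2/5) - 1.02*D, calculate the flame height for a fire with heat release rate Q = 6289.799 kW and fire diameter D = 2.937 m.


Q^(2/5) = 33.072
0.235 * Q^(2/5) = 7.7718
1.02 * D = 2.9957
L = 4.7761 m

4.7761 m


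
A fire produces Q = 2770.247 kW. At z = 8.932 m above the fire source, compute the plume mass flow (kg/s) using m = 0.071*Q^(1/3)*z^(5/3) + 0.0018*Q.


Q^(1/3) = 14.044
z^(5/3) = 38.452
First term = 0.071 * 14.044 * 38.452 = 38.342
Second term = 0.0018 * 2770.247 = 4.9864
m = 43.329 kg/s

43.329 kg/s


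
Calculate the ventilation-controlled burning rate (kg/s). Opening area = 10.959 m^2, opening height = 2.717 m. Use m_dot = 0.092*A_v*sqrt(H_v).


sqrt(H_v) = 1.6483
m_dot = 0.092 * 10.959 * 1.6483 = 1.6619 kg/s

1.6619 kg/s


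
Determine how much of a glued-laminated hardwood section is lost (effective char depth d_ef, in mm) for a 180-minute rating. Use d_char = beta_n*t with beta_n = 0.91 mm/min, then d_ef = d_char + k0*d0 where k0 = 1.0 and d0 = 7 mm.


d_char = 0.91 * 180 = 163.8 mm
d_ef = 163.8 + 1.0*7 = 170.8 mm

170.8 mm


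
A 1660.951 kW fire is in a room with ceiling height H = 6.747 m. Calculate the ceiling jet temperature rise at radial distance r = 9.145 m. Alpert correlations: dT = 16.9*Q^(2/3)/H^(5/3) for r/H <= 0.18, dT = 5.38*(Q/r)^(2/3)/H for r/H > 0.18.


r/H = 9.145 / 6.747 = 1.3554
r/H > 0.18, so dT = 5.38*(Q/r)^(2/3)/H
Q/r = 181.62
(Q/r)^(2/3) = 32.071
dT = 5.38 * 32.071 / 6.747 = 25.573 K

25.573 K


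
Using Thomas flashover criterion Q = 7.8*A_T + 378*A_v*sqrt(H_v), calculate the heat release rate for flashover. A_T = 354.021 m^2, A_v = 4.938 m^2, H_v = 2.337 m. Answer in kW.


7.8*A_T = 2761.4
sqrt(H_v) = 1.5287
378*A_v*sqrt(H_v) = 2853.5
Q = 2761.4 + 2853.5 = 5614.8 kW

5614.8 kW


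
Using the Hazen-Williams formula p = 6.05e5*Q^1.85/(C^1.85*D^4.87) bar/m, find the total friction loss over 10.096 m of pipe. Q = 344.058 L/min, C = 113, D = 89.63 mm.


Q^1.85 = 49291
C^1.85 = 6283.4
D^4.87 = 3.2244e+09
p/m = 0.0014719 bar/m
p_total = 0.0014719 * 10.096 = 0.014860 bar

0.014860 bar


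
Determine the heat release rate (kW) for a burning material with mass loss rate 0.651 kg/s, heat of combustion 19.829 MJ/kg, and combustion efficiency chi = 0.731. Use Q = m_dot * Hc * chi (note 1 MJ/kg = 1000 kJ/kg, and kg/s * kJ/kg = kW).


Hc = 19.829 MJ/kg = 19.829 * 1000 kJ/kg = 19829 kJ/kg
Q = 0.651 kg/s * 19829 kJ/kg * 0.731 = 9436.2 kW

9436.2 kW


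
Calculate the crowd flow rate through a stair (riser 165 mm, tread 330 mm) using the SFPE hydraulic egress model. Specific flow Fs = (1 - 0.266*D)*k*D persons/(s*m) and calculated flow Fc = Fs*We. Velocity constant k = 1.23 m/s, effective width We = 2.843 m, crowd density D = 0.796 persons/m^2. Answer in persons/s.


1 - 0.266*D = 1 - 0.266*0.796 = 0.78826
Fs = 0.78826 * 1.23 * 0.796 = 0.77177 persons/(s*m)
Fc = 0.77177 * 2.843 = 2.1942 persons/s

2.1942 persons/s


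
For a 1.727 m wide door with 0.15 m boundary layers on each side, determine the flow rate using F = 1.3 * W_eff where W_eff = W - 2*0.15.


W_eff = 1.727 - 0.30 = 1.427 m
F = 1.3 * 1.427 = 1.8551 persons/s

1.8551 persons/s


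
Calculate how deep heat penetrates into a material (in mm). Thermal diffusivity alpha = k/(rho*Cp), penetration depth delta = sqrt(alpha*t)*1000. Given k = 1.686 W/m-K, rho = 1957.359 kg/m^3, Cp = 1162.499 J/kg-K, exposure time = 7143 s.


alpha = 1.686 / (1957.359 * 1162.499) = 7.4096e-07 m^2/s
alpha * t = 0.0052927
delta = sqrt(0.0052927) * 1000 = 72.751 mm

72.751 mm


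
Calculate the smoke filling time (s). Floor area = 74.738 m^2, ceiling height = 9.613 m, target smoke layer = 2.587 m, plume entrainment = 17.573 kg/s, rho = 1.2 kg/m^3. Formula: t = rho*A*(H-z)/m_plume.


H - z = 7.026 m
t = 1.2 * 74.738 * 7.026 / 17.573 = 35.858 s

35.858 s


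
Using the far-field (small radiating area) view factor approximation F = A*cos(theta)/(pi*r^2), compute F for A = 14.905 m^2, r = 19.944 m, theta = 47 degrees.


cos(47 deg) = 0.68200
pi*r^2 = 1249.6
F = 14.905 * 0.68200 / 1249.6 = 0.0081347

0.0081347


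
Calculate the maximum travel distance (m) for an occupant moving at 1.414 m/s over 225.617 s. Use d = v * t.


d = 1.414 * 225.617 = 319.02 m

319.02 m


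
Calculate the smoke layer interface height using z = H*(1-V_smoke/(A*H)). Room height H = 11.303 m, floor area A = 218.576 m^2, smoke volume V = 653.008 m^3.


V/(A*H) = 0.26432
1 - 0.26432 = 0.73568
z = 11.303 * 0.73568 = 8.3154 m

8.3154 m


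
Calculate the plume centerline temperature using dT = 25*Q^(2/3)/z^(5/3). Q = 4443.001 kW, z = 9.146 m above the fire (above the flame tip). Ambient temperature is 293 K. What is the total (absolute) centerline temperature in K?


Q^(2/3) = 270.26
z^(5/3) = 39.999
dT = 25 * 270.26 / 39.999 = 168.92 K
T = 293 + 168.92 = 461.92 K

461.92 K


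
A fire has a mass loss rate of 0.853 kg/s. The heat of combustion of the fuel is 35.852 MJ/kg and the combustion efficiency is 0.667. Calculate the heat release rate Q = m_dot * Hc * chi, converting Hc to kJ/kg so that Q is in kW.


Hc = 35.852 MJ/kg = 35.852 * 1000 kJ/kg = 35852 kJ/kg
Q = 0.853 kg/s * 35852 kJ/kg * 0.667 = 20398 kW

20398 kW


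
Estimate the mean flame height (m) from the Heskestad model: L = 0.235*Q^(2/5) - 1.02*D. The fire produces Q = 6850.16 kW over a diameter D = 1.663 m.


Q^(2/5) = 34.220
0.235 * Q^(2/5) = 8.0417
1.02 * D = 1.6963
L = 6.3454 m

6.3454 m


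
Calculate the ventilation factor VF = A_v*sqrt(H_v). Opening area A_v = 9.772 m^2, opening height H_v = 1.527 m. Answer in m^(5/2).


sqrt(H_v) = 1.2357
VF = 9.772 * 1.2357 = 12.075 m^(5/2)

12.075 m^(5/2)


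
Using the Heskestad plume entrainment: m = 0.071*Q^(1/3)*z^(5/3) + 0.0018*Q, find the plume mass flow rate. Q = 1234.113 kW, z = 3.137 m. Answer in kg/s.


Q^(1/3) = 10.726
z^(5/3) = 6.7224
First term = 0.071 * 10.726 * 6.7224 = 5.1196
Second term = 0.0018 * 1234.113 = 2.2214
m = 7.3410 kg/s

7.3410 kg/s


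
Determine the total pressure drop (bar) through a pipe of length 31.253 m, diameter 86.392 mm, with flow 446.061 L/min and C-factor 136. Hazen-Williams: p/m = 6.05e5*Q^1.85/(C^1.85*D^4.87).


Q^1.85 = 79686
C^1.85 = 8852.1
D^4.87 = 2.6954e+09
p/m = 0.0020205 bar/m
p_total = 0.0020205 * 31.253 = 0.063147 bar

0.063147 bar


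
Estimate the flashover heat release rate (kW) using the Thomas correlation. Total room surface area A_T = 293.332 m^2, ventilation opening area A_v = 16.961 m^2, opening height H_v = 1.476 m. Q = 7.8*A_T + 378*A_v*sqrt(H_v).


7.8*A_T = 2288.0
sqrt(H_v) = 1.2149
378*A_v*sqrt(H_v) = 7789.1
Q = 2288.0 + 7789.1 = 10077 kW

10077 kW


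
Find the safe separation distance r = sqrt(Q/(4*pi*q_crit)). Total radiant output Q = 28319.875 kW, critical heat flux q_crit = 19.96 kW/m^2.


4*pi*q_crit = 250.82
Q/(4*pi*q_crit) = 112.91
r = sqrt(112.91) = 10.626 m

10.626 m


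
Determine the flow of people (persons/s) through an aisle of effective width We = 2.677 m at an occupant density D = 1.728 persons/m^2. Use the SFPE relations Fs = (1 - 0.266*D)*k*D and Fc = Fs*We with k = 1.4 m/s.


1 - 0.266*D = 1 - 0.266*1.728 = 0.54035
Fs = 0.54035 * 1.4 * 1.728 = 1.3072 persons/(s*m)
Fc = 1.3072 * 2.677 = 3.4994 persons/s

3.4994 persons/s


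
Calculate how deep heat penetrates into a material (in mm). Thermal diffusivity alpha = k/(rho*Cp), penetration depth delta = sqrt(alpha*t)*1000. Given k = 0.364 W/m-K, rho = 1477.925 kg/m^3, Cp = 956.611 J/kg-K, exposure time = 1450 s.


alpha = 0.364 / (1477.925 * 956.611) = 2.5746e-07 m^2/s
alpha * t = 0.00037332
delta = sqrt(0.00037332) * 1000 = 19.321 mm

19.321 mm


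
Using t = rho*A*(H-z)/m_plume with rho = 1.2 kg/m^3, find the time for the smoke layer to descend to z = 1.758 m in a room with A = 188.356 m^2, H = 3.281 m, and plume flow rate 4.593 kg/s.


H - z = 1.523 m
t = 1.2 * 188.356 * 1.523 / 4.593 = 74.949 s

74.949 s


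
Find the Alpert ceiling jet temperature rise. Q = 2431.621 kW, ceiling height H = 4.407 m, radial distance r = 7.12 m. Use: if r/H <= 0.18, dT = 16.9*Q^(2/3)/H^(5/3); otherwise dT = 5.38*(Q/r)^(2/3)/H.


r/H = 7.12 / 4.407 = 1.6156
r/H > 0.18, so dT = 5.38*(Q/r)^(2/3)/H
Q/r = 341.52
(Q/r)^(2/3) = 48.859
dT = 5.38 * 48.859 / 4.407 = 59.646 K

59.646 K


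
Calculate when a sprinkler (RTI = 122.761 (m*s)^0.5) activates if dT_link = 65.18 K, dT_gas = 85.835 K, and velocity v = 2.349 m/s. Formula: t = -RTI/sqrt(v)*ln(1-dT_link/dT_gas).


dT_link/dT_gas = 0.75936
ln(1 - 0.75936) = -1.4245
t = -122.761 / sqrt(2.349) * -1.4245 = 114.10 s

114.10 s


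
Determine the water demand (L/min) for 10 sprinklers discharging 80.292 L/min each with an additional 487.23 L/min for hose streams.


Sprinkler demand = 10 * 80.292 = 802.92 L/min
Total = 802.92 + 487.23 = 1290.15 L/min

1290.15 L/min


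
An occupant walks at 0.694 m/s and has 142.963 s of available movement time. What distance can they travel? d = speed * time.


d = 0.694 * 142.963 = 99.216 m

99.216 m


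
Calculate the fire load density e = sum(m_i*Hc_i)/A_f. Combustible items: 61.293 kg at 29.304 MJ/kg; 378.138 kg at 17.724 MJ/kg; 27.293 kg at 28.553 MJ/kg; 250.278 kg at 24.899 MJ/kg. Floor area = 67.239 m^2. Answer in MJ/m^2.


Total energy = 61.293*29.304 + 378.138*17.724 + 27.293*28.553 + 250.278*24.899
= 1796.130 + 6702.118 + 779.2970 + 6231.672
= 15509.22 MJ
e = 15509.22 / 67.239 = 230.66 MJ/m^2

230.66 MJ/m^2


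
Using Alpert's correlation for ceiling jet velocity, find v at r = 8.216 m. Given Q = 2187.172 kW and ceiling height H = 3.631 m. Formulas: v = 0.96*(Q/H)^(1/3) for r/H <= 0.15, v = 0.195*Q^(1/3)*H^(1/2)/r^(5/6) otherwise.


r/H = 8.216 / 3.631 = 2.2627
r/H > 0.15, so v = 0.195*Q^(1/3)*H^(1/2)/r^(5/6)
Q^(1/3) = 12.981
H^(1/2) = 1.9055
r^(5/6) = 5.7839
v = 0.195 * 12.981 * 1.9055 / 5.7839 = 0.83392 m/s

0.83392 m/s


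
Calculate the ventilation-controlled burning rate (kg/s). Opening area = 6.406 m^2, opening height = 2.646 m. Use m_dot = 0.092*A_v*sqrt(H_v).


sqrt(H_v) = 1.6267
m_dot = 0.092 * 6.406 * 1.6267 = 0.95867 kg/s

0.95867 kg/s


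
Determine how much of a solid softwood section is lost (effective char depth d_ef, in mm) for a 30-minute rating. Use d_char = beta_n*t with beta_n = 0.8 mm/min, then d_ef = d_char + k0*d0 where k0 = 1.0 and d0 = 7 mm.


d_char = 0.8 * 30 = 24 mm
d_ef = 24 + 1.0*7 = 31 mm

31 mm


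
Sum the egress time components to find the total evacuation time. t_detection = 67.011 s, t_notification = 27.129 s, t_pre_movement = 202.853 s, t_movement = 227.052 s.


Total = 67.011 + 27.129 + 202.853 + 227.052 = 524.045 s

524.045 s


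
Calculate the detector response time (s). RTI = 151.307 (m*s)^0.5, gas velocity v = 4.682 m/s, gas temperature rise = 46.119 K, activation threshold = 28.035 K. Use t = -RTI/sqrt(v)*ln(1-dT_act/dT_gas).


dT_act/dT_gas = 0.60788
ln(1 - 0.60788) = -0.93620
t = -151.307 / sqrt(4.682) * -0.93620 = 65.465 s

65.465 s


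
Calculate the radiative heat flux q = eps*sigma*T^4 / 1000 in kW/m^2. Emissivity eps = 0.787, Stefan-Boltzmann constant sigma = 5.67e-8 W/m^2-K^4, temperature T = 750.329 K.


T^4 = 3.1696e+11
q = 0.787 * 5.67e-8 * 3.1696e+11 / 1000 = 14.144 kW/m^2

14.144 kW/m^2


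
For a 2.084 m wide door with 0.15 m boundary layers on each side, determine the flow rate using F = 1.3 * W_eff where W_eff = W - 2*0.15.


W_eff = 2.084 - 0.30 = 1.784 m
F = 1.3 * 1.784 = 2.3192 persons/s

2.3192 persons/s


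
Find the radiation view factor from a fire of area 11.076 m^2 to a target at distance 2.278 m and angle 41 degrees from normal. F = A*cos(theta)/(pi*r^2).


cos(41 deg) = 0.75471
pi*r^2 = 16.303
F = 11.076 * 0.75471 / 16.303 = 0.51275

0.51275


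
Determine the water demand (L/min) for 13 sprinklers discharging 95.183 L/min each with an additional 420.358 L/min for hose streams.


Sprinkler demand = 13 * 95.183 = 1237.379 L/min
Total = 1237.379 + 420.358 = 1657.737 L/min

1657.737 L/min


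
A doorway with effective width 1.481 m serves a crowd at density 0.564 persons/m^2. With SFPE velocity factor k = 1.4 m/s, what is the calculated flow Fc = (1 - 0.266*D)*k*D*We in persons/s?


1 - 0.266*D = 1 - 0.266*0.564 = 0.84998
Fs = 0.84998 * 1.4 * 0.564 = 0.67114 persons/(s*m)
Fc = 0.67114 * 1.481 = 0.99396 persons/s

0.99396 persons/s


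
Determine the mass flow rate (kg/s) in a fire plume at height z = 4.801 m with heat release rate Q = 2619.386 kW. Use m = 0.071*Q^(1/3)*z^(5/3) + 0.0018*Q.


Q^(1/3) = 13.785
z^(5/3) = 13.663
First term = 0.071 * 13.785 * 13.663 = 13.372
Second term = 0.0018 * 2619.386 = 4.7149
m = 18.087 kg/s

18.087 kg/s


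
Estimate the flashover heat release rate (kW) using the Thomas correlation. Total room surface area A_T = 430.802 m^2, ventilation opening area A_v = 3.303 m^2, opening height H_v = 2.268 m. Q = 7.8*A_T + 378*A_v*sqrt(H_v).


7.8*A_T = 3360.3
sqrt(H_v) = 1.5060
378*A_v*sqrt(H_v) = 1880.3
Q = 3360.3 + 1880.3 = 5240.5 kW

5240.5 kW


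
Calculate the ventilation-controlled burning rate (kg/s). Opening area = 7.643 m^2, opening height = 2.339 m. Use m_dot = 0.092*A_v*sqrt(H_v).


sqrt(H_v) = 1.5294
m_dot = 0.092 * 7.643 * 1.5294 = 1.0754 kg/s

1.0754 kg/s


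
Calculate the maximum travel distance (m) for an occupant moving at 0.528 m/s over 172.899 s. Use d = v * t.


d = 0.528 * 172.899 = 91.291 m

91.291 m


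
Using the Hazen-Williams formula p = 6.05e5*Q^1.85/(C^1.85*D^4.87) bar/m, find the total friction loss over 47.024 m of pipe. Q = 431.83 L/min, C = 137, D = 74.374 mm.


Q^1.85 = 75046
C^1.85 = 8972.9
D^4.87 = 1.2996e+09
p/m = 0.0038934 bar/m
p_total = 0.0038934 * 47.024 = 0.18308 bar

0.18308 bar


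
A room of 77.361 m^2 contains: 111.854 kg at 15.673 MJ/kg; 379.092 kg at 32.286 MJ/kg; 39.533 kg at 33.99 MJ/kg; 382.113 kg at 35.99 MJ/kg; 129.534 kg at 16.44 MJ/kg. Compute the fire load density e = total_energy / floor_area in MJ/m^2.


Total energy = 111.854*15.673 + 379.092*32.286 + 39.533*33.99 + 382.113*35.99 + 129.534*16.44
= 1753.088 + 12239.36 + 1343.727 + 13752.25 + 2129.539
= 31217.96 MJ
e = 31217.96 / 77.361 = 403.54 MJ/m^2

403.54 MJ/m^2


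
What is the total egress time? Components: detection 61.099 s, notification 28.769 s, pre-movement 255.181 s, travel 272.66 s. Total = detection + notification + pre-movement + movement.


Total = 61.099 + 28.769 + 255.181 + 272.66 = 617.709 s

617.709 s


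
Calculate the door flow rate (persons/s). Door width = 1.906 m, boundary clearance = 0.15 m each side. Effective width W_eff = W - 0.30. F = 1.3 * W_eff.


W_eff = 1.906 - 0.30 = 1.606 m
F = 1.3 * 1.606 = 2.0878 persons/s

2.0878 persons/s


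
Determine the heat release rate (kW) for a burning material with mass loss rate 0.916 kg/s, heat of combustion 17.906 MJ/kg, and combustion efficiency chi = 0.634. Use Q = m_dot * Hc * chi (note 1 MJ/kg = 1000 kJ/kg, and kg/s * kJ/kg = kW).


Hc = 17.906 MJ/kg = 17.906 * 1000 kJ/kg = 17906 kJ/kg
Q = 0.916 kg/s * 17906 kJ/kg * 0.634 = 10399 kW

10399 kW


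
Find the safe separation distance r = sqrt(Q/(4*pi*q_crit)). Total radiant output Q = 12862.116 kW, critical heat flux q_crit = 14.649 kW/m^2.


4*pi*q_crit = 184.08
Q/(4*pi*q_crit) = 69.871
r = sqrt(69.871) = 8.3589 m

8.3589 m


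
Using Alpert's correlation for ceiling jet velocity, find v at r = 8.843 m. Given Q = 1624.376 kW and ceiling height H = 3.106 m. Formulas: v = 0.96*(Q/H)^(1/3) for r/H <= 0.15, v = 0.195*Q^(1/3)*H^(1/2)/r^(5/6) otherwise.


r/H = 8.843 / 3.106 = 2.8471
r/H > 0.15, so v = 0.195*Q^(1/3)*H^(1/2)/r^(5/6)
Q^(1/3) = 11.755
H^(1/2) = 1.7624
r^(5/6) = 6.1494
v = 0.195 * 11.755 * 1.7624 / 6.1494 = 0.65695 m/s

0.65695 m/s


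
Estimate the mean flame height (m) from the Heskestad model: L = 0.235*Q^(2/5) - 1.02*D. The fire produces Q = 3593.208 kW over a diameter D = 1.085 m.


Q^(2/5) = 26.436
0.235 * Q^(2/5) = 6.2124
1.02 * D = 1.1067
L = 5.1057 m

5.1057 m


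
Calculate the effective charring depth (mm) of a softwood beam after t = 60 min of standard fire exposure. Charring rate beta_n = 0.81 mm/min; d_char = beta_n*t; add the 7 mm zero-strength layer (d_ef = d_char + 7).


d_char = 0.81 * 60 = 48.6 mm
d_ef = 48.6 + 1.0*7 = 55.6 mm

55.6 mm


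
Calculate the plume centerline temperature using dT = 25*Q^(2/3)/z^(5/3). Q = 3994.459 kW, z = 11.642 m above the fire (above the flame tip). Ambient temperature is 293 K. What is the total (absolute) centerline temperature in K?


Q^(2/3) = 251.75
z^(5/3) = 59.802
dT = 25 * 251.75 / 59.802 = 105.24 K
T = 293 + 105.24 = 398.24 K

398.24 K


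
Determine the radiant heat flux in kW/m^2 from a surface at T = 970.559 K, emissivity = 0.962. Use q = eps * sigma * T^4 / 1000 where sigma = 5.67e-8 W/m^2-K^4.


T^4 = 8.8734e+11
q = 0.962 * 5.67e-8 * 8.8734e+11 / 1000 = 48.400 kW/m^2

48.400 kW/m^2


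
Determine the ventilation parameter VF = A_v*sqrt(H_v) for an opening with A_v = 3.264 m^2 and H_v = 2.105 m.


sqrt(H_v) = 1.4509
VF = 3.264 * 1.4509 = 4.7356 m^(5/2)

4.7356 m^(5/2)


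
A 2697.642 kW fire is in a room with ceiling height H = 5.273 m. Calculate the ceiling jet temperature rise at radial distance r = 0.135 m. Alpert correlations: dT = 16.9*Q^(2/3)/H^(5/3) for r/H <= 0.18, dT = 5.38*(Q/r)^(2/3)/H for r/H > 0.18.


r/H = 0.135 / 5.273 = 0.025602
r/H <= 0.18, so dT = 16.9*Q^(2/3)/H^(5/3)
Q^(2/3) = 193.79
H^(5/3) = 15.975
dT = 16.9 * 193.79 / 15.975 = 205.01 K

205.01 K


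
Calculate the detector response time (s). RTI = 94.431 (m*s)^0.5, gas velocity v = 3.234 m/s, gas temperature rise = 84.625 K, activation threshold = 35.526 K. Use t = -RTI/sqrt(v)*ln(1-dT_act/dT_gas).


dT_act/dT_gas = 0.41981
ln(1 - 0.41981) = -0.54439
t = -94.431 / sqrt(3.234) * -0.54439 = 28.586 s

28.586 s


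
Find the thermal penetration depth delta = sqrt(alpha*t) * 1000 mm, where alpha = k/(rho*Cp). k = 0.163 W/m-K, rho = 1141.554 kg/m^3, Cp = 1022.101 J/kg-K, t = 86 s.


alpha = 0.163 / (1141.554 * 1022.101) = 1.3970e-07 m^2/s
alpha * t = 1.2014e-05
delta = sqrt(1.2014e-05) * 1000 = 3.4662 mm

3.4662 mm


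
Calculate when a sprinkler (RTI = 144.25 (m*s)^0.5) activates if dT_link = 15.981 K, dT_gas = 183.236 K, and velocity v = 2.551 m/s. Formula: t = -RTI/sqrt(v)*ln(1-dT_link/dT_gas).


dT_link/dT_gas = 0.087215
ln(1 - 0.087215) = -0.091255
t = -144.25 / sqrt(2.551) * -0.091255 = 8.2417 s

8.2417 s


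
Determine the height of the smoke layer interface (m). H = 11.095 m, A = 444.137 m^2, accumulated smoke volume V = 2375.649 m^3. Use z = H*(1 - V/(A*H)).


V/(A*H) = 0.48210
1 - 0.48210 = 0.51790
z = 11.095 * 0.51790 = 5.7461 m

5.7461 m


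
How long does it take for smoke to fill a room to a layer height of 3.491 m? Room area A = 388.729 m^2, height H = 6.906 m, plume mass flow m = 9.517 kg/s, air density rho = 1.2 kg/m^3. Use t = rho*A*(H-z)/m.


H - z = 3.415 m
t = 1.2 * 388.729 * 3.415 / 9.517 = 167.39 s

167.39 s


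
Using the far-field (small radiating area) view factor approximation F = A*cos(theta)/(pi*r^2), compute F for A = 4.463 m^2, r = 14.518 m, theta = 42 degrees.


cos(42 deg) = 0.74314
pi*r^2 = 662.16
F = 4.463 * 0.74314 / 662.16 = 0.0050088

0.0050088


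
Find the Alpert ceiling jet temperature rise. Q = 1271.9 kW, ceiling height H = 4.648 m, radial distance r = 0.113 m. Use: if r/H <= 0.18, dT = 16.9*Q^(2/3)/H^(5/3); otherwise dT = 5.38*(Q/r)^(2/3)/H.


r/H = 0.113 / 4.648 = 0.024312
r/H <= 0.18, so dT = 16.9*Q^(2/3)/H^(5/3)
Q^(2/3) = 117.39
H^(5/3) = 12.945
dT = 16.9 * 117.39 / 12.945 = 153.25 K

153.25 K


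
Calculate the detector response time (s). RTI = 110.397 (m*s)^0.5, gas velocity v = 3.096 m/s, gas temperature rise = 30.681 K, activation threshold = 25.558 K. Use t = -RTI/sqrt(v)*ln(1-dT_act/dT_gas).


dT_act/dT_gas = 0.83302
ln(1 - 0.83302) = -1.7899
t = -110.397 / sqrt(3.096) * -1.7899 = 112.30 s

112.30 s


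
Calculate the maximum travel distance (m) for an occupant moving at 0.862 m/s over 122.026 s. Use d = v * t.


d = 0.862 * 122.026 = 105.19 m

105.19 m


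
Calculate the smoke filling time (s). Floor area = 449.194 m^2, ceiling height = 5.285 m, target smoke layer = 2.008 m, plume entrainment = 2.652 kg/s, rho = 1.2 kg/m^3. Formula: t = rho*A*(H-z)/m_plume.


H - z = 3.277 m
t = 1.2 * 449.194 * 3.277 / 2.652 = 666.07 s

666.07 s


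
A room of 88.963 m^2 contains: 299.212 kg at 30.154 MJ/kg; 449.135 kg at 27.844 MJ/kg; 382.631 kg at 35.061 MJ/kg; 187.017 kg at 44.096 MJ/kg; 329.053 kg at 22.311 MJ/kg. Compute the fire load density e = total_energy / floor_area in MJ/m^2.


Total energy = 299.212*30.154 + 449.135*27.844 + 382.631*35.061 + 187.017*44.096 + 329.053*22.311
= 9022.439 + 12505.71 + 13415.43 + 8246.702 + 7341.501
= 50531.78 MJ
e = 50531.78 / 88.963 = 568.01 MJ/m^2

568.01 MJ/m^2


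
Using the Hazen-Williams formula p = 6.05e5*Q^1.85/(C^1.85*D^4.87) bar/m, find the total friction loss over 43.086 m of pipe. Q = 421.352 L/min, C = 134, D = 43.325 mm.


Q^1.85 = 71712
C^1.85 = 8612.8
D^4.87 = 9.3523e+07
p/m = 0.053863 bar/m
p_total = 0.053863 * 43.086 = 2.3207 bar

2.3207 bar


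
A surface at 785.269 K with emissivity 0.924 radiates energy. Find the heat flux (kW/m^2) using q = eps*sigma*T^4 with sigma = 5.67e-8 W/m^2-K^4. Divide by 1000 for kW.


T^4 = 3.8025e+11
q = 0.924 * 5.67e-8 * 3.8025e+11 / 1000 = 19.922 kW/m^2

19.922 kW/m^2


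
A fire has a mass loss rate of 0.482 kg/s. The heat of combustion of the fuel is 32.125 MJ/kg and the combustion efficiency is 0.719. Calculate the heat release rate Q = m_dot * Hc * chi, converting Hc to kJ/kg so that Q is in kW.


Hc = 32.125 MJ/kg = 32.125 * 1000 kJ/kg = 32125 kJ/kg
Q = 0.482 kg/s * 32125 kJ/kg * 0.719 = 11133 kW

11133 kW


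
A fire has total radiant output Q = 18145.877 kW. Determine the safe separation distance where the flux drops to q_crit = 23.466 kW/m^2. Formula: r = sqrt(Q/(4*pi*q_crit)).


4*pi*q_crit = 294.88
Q/(4*pi*q_crit) = 61.536
r = sqrt(61.536) = 7.8445 m

7.8445 m


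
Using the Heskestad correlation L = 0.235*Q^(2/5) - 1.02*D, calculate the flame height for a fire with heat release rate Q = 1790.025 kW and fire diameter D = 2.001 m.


Q^(2/5) = 20.005
0.235 * Q^(2/5) = 4.7012
1.02 * D = 2.0410
L = 2.6602 m

2.6602 m


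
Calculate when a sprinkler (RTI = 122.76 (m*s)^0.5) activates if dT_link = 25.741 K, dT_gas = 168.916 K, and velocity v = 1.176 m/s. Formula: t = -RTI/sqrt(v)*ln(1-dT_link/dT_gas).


dT_link/dT_gas = 0.15239
ln(1 - 0.15239) = -0.16533
t = -122.76 / sqrt(1.176) * -0.16533 = 18.716 s

18.716 s


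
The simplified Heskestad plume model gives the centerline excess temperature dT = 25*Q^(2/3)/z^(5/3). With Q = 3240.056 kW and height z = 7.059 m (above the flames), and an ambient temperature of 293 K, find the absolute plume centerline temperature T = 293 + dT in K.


Q^(2/3) = 218.96
z^(5/3) = 25.976
dT = 25 * 218.96 / 25.976 = 210.73 K
T = 293 + 210.73 = 503.73 K

503.73 K


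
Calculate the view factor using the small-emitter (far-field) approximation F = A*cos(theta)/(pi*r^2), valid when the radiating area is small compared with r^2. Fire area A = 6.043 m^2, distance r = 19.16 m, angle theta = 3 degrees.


cos(3 deg) = 0.99863
pi*r^2 = 1153.3
F = 6.043 * 0.99863 / 1153.3 = 0.0052326

0.0052326


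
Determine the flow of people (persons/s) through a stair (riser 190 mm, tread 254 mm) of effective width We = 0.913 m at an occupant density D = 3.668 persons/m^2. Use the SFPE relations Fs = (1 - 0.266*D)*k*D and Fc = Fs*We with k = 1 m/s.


1 - 0.266*D = 1 - 0.266*3.668 = 0.024312
Fs = 0.024312 * 1 * 3.668 = 0.089176 persons/(s*m)
Fc = 0.089176 * 0.913 = 0.081418 persons/s

0.081418 persons/s


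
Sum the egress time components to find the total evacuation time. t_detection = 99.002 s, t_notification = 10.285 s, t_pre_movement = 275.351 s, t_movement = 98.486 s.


Total = 99.002 + 10.285 + 275.351 + 98.486 = 483.124 s

483.124 s


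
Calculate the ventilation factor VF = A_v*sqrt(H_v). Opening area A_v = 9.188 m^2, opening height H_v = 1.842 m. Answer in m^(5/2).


sqrt(H_v) = 1.3572
VF = 9.188 * 1.3572 = 12.470 m^(5/2)

12.470 m^(5/2)


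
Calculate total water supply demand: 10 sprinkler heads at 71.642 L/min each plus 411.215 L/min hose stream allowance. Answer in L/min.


Sprinkler demand = 10 * 71.642 = 716.42 L/min
Total = 716.42 + 411.215 = 1127.635 L/min

1127.635 L/min


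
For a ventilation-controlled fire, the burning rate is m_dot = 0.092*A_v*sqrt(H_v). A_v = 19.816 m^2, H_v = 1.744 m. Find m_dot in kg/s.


sqrt(H_v) = 1.3206
m_dot = 0.092 * 19.816 * 1.3206 = 2.4076 kg/s

2.4076 kg/s


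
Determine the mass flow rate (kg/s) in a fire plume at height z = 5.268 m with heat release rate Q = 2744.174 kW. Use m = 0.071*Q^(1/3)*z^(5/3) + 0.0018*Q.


Q^(1/3) = 14.000
z^(5/3) = 15.949
First term = 0.071 * 14.000 * 15.949 = 15.854
Second term = 0.0018 * 2744.174 = 4.9395
m = 20.794 kg/s

20.794 kg/s


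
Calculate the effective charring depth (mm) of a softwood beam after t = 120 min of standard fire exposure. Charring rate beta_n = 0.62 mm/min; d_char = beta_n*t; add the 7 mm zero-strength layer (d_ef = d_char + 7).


d_char = 0.62 * 120 = 74.4 mm
d_ef = 74.4 + 1.0*7 = 81.4 mm

81.4 mm


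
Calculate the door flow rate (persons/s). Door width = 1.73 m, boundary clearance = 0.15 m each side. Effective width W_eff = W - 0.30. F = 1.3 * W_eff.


W_eff = 1.73 - 0.30 = 1.43 m
F = 1.3 * 1.43 = 1.859 persons/s

1.859 persons/s


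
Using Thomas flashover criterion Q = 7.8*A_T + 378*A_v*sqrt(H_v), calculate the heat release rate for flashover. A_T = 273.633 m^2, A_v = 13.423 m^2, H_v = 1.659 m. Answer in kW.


7.8*A_T = 2134.3
sqrt(H_v) = 1.2880
378*A_v*sqrt(H_v) = 6535.3
Q = 2134.3 + 6535.3 = 8669.6 kW

8669.6 kW


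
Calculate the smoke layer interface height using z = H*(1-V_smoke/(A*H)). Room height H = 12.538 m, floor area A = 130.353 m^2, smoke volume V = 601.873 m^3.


V/(A*H) = 0.36826
1 - 0.36826 = 0.63174
z = 12.538 * 0.63174 = 7.9207 m

7.9207 m


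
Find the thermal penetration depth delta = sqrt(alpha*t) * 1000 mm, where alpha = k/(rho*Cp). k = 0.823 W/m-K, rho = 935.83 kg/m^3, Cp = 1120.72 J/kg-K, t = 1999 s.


alpha = 0.823 / (935.83 * 1120.72) = 7.8470e-07 m^2/s
alpha * t = 0.0015686
delta = sqrt(0.0015686) * 1000 = 39.606 mm

39.606 mm


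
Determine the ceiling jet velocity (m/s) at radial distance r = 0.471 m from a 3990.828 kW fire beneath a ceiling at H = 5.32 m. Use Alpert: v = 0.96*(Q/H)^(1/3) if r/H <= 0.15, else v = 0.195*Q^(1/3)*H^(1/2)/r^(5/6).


r/H = 0.471 / 5.32 = 0.088534
r/H <= 0.15, so v = 0.96*(Q/H)^(1/3)
Q/H = 750.16
(Q/H)^(1/3) = 9.0862
v = 0.96 * 9.0862 = 8.7228 m/s

8.7228 m/s


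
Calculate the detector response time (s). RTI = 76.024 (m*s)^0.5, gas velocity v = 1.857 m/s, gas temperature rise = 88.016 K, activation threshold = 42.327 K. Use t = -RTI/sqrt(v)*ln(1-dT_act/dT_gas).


dT_act/dT_gas = 0.48090
ln(1 - 0.48090) = -0.65566
t = -76.024 / sqrt(1.857) * -0.65566 = 36.578 s

36.578 s


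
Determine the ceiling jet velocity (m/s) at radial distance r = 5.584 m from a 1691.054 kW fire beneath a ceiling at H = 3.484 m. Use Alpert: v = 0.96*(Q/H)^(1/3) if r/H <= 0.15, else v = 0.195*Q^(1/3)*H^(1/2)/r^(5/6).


r/H = 5.584 / 3.484 = 1.6028
r/H > 0.15, so v = 0.195*Q^(1/3)*H^(1/2)/r^(5/6)
Q^(1/3) = 11.914
H^(1/2) = 1.8665
r^(5/6) = 4.1923
v = 0.195 * 11.914 * 1.8665 / 4.1923 = 1.0344 m/s

1.0344 m/s


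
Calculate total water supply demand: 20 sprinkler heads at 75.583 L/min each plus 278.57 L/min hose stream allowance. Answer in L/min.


Sprinkler demand = 20 * 75.583 = 1511.66 L/min
Total = 1511.66 + 278.57 = 1790.23 L/min

1790.23 L/min


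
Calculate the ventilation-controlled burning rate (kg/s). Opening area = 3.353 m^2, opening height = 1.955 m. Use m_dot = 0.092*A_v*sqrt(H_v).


sqrt(H_v) = 1.3982
m_dot = 0.092 * 3.353 * 1.3982 = 0.43132 kg/s

0.43132 kg/s


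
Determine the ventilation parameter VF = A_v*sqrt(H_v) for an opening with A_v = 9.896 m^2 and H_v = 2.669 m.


sqrt(H_v) = 1.6337
VF = 9.896 * 1.6337 = 16.167 m^(5/2)

16.167 m^(5/2)


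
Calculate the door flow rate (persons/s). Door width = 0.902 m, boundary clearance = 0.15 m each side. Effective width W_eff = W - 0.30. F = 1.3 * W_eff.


W_eff = 0.902 - 0.30 = 0.602 m
F = 1.3 * 0.602 = 0.78260 persons/s

0.78260 persons/s


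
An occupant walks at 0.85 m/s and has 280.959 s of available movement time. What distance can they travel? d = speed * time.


d = 0.85 * 280.959 = 238.82 m

238.82 m


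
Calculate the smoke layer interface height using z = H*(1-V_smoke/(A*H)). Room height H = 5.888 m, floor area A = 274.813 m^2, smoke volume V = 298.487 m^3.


V/(A*H) = 0.18447
1 - 0.18447 = 0.81553
z = 5.888 * 0.81553 = 4.8019 m

4.8019 m


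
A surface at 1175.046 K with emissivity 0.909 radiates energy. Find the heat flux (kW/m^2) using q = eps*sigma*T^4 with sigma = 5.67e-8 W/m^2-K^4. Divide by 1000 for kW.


T^4 = 1.9064e+12
q = 0.909 * 5.67e-8 * 1.9064e+12 / 1000 = 98.258 kW/m^2

98.258 kW/m^2


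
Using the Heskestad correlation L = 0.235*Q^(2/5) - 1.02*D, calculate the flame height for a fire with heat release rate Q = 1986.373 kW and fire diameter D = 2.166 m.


Q^(2/5) = 20.856
0.235 * Q^(2/5) = 4.9011
1.02 * D = 2.2093
L = 2.6918 m

2.6918 m


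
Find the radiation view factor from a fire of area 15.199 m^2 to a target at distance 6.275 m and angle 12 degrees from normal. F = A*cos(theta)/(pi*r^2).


cos(12 deg) = 0.97815
pi*r^2 = 123.70
F = 15.199 * 0.97815 / 123.70 = 0.12018

0.12018


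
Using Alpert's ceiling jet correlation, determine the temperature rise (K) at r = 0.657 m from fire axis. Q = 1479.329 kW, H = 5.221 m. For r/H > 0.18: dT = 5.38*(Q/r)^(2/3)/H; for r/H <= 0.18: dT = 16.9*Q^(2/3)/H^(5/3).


r/H = 0.657 / 5.221 = 0.12584
r/H <= 0.18, so dT = 16.9*Q^(2/3)/H^(5/3)
Q^(2/3) = 129.83
H^(5/3) = 15.713
dT = 16.9 * 129.83 / 15.713 = 139.64 K

139.64 K


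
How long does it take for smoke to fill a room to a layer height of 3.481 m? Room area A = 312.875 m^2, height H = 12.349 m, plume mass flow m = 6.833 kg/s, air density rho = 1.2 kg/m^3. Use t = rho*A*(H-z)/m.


H - z = 8.868 m
t = 1.2 * 312.875 * 8.868 / 6.833 = 487.27 s

487.27 s


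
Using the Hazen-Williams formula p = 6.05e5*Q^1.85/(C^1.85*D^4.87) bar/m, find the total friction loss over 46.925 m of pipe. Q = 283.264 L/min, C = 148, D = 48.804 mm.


Q^1.85 = 34400
C^1.85 = 10351
D^4.87 = 1.6702e+08
p/m = 0.012038 bar/m
p_total = 0.012038 * 46.925 = 0.56487 bar

0.56487 bar


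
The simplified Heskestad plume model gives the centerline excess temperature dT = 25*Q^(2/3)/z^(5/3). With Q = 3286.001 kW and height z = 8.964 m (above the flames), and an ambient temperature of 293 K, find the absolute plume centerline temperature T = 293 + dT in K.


Q^(2/3) = 221.03
z^(5/3) = 38.681
dT = 25 * 221.03 / 38.681 = 142.85 K
T = 293 + 142.85 = 435.85 K

435.85 K


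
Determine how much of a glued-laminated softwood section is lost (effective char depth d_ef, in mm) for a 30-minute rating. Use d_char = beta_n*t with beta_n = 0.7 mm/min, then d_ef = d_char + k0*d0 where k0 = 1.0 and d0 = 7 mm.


d_char = 0.7 * 30 = 21 mm
d_ef = 21 + 1.0*7 = 28 mm

28 mm


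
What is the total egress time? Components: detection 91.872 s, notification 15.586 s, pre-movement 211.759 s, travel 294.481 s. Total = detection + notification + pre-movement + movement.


Total = 91.872 + 15.586 + 211.759 + 294.481 = 613.698 s

613.698 s


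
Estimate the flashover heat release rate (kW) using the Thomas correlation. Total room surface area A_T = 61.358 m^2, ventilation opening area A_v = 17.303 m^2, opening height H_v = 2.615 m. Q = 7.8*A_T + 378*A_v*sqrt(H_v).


7.8*A_T = 478.59
sqrt(H_v) = 1.6171
378*A_v*sqrt(H_v) = 10577
Q = 478.59 + 10577 = 11055 kW

11055 kW


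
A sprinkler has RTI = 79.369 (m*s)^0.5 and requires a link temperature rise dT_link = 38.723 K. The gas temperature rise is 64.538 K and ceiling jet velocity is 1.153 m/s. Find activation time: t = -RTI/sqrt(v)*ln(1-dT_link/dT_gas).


dT_link/dT_gas = 0.60000
ln(1 - 0.60000) = -0.91630
t = -79.369 / sqrt(1.153) * -0.91630 = 67.729 s

67.729 s


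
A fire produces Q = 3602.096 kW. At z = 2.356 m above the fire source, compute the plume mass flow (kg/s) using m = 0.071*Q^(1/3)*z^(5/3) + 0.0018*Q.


Q^(1/3) = 15.329
z^(5/3) = 4.1715
First term = 0.071 * 15.329 * 4.1715 = 4.5401
Second term = 0.0018 * 3602.096 = 6.4838
m = 11.024 kg/s

11.024 kg/s


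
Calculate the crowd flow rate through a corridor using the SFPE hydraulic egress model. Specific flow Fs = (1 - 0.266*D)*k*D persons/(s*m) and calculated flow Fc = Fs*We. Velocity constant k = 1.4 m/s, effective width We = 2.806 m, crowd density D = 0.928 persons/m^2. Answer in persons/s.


1 - 0.266*D = 1 - 0.266*0.928 = 0.75315
Fs = 0.75315 * 1.4 * 0.928 = 0.97850 persons/(s*m)
Fc = 0.97850 * 2.806 = 2.7457 persons/s

2.7457 persons/s


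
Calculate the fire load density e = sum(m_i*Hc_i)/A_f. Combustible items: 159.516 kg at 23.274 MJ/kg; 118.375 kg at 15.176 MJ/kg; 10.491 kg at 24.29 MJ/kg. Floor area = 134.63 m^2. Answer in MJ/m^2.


Total energy = 159.516*23.274 + 118.375*15.176 + 10.491*24.29
= 3712.575 + 1796.459 + 254.8264
= 5763.861 MJ
e = 5763.861 / 134.63 = 42.813 MJ/m^2

42.813 MJ/m^2


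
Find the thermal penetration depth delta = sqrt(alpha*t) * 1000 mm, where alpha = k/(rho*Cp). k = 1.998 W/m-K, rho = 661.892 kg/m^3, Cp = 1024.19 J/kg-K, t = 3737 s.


alpha = 1.998 / (661.892 * 1024.19) = 2.9473e-06 m^2/s
alpha * t = 0.011014
delta = sqrt(0.011014) * 1000 = 104.95 mm

104.95 mm


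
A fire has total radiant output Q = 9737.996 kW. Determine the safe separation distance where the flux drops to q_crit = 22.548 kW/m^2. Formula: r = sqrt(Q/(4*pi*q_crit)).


4*pi*q_crit = 283.35
Q/(4*pi*q_crit) = 34.368
r = sqrt(34.368) = 5.8624 m

5.8624 m


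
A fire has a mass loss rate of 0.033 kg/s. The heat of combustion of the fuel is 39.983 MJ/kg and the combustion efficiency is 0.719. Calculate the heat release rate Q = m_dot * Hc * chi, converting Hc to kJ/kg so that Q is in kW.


Hc = 39.983 MJ/kg = 39.983 * 1000 kJ/kg = 39983 kJ/kg
Q = 0.033 kg/s * 39983 kJ/kg * 0.719 = 948.68 kW

948.68 kW


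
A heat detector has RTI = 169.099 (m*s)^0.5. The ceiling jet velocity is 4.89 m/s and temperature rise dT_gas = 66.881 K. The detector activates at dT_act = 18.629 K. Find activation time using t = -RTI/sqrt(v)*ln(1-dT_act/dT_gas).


dT_act/dT_gas = 0.27854
ln(1 - 0.27854) = -0.32648
t = -169.099 / sqrt(4.89) * -0.32648 = 24.965 s

24.965 s


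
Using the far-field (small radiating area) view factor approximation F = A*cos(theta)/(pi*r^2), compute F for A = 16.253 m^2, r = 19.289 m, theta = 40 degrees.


cos(40 deg) = 0.76604
pi*r^2 = 1168.9
F = 16.253 * 0.76604 / 1168.9 = 0.010652

0.010652


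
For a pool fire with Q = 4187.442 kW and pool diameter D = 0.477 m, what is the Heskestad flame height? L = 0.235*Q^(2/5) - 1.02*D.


Q^(2/5) = 28.105
0.235 * Q^(2/5) = 6.6046
1.02 * D = 0.48654
L = 6.1181 m

6.1181 m


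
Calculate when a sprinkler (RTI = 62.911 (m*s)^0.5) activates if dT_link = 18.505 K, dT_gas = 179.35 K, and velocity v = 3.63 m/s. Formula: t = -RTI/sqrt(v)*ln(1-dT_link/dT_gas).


dT_link/dT_gas = 0.10318
ln(1 - 0.10318) = -0.10890
t = -62.911 / sqrt(3.63) * -0.10890 = 3.5958 s

3.5958 s


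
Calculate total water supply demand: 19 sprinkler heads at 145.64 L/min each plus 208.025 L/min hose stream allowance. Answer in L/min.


Sprinkler demand = 19 * 145.64 = 2767.16 L/min
Total = 2767.16 + 208.025 = 2975.185 L/min

2975.185 L/min


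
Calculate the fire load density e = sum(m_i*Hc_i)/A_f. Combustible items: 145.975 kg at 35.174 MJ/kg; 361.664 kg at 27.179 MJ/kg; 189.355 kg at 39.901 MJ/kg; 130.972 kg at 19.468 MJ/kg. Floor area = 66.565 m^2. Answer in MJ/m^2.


Total energy = 145.975*35.174 + 361.664*27.179 + 189.355*39.901 + 130.972*19.468
= 5134.525 + 9829.666 + 7555.454 + 2549.763
= 25069.41 MJ
e = 25069.41 / 66.565 = 376.62 MJ/m^2

376.62 MJ/m^2


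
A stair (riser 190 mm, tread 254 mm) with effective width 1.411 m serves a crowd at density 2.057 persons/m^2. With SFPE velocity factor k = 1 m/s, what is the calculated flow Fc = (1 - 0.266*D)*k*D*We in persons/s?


1 - 0.266*D = 1 - 0.266*2.057 = 0.45284
Fs = 0.45284 * 1 * 2.057 = 0.93149 persons/(s*m)
Fc = 0.93149 * 1.411 = 1.3143 persons/s

1.3143 persons/s


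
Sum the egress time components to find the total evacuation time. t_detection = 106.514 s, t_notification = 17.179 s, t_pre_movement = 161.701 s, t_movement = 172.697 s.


Total = 106.514 + 17.179 + 161.701 + 172.697 = 458.091 s

458.091 s


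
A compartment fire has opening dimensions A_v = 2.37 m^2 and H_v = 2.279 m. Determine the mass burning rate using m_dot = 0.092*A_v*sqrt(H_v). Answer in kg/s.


sqrt(H_v) = 1.5096
m_dot = 0.092 * 2.37 * 1.5096 = 0.32916 kg/s

0.32916 kg/s


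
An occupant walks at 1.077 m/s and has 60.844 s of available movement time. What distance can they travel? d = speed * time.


d = 1.077 * 60.844 = 65.529 m

65.529 m


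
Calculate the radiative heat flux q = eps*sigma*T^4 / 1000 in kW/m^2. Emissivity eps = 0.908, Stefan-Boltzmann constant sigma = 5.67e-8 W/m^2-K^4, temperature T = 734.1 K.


T^4 = 2.9042e+11
q = 0.908 * 5.67e-8 * 2.9042e+11 / 1000 = 14.952 kW/m^2

14.952 kW/m^2


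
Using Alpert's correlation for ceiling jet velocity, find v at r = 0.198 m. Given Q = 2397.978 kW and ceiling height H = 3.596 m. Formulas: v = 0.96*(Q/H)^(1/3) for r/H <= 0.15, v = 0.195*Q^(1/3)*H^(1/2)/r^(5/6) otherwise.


r/H = 0.198 / 3.596 = 0.055061
r/H <= 0.15, so v = 0.96*(Q/H)^(1/3)
Q/H = 666.85
(Q/H)^(1/3) = 8.7366
v = 0.96 * 8.7366 = 8.3871 m/s

8.3871 m/s


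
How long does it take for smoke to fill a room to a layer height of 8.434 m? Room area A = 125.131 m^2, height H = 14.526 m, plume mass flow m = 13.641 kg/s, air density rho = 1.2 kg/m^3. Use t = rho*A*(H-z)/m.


H - z = 6.092 m
t = 1.2 * 125.131 * 6.092 / 13.641 = 67.059 s

67.059 s


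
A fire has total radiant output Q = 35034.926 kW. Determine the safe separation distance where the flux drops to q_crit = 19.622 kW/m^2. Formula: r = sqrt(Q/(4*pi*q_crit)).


4*pi*q_crit = 246.58
Q/(4*pi*q_crit) = 142.08
r = sqrt(142.08) = 11.920 m

11.920 m


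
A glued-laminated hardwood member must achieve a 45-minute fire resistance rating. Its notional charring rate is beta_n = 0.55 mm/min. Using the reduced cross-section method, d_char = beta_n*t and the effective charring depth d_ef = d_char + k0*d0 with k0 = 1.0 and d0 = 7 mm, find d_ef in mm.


d_char = 0.55 * 45 = 24.75 mm
d_ef = 24.75 + 1.0*7 = 31.75 mm

31.75 mm
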